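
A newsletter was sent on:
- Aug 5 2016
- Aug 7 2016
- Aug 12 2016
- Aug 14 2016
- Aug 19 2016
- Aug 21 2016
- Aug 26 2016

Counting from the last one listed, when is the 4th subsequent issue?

Every event lands on a Friday or Sunday (gaps cycle 2, 5, 2, 5, 2, 5).
So the schedule is: every Friday and Sunday.
Next Sunday: Aug 28 2016.
The following Friday is Sep 2 2016.
The following Sunday is Sep 4 2016.
Next Friday: Sep 9 2016.

Sep 9 2016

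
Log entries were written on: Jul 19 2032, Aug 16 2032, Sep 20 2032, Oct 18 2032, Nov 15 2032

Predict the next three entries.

These are Mondays at 28- or 35-day spacing (28, 35, 28, 28).
The pattern: 3rd Monday of the month.
3rd Monday of December 2032: Dec 20 2032.
3rd Monday of January 2033: Jan 17 2033.
February 2033 — 3rd Monday is Feb 21 2033.

Dec 20 2032, Jan 17 2033, Feb 21 2033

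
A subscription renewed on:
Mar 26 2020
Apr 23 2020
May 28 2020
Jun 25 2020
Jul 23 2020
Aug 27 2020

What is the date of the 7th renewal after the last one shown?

Gaps: 28, 35, 28, 28, 35 days — a mix of 28 and 35. Every date is a Thursday.
Each is the 4th Thursday of its month.
September 2020 — 4th Thursday is Sep 24 2020.
October 2020 — 4th Thursday is Oct 22 2020.
November 2020 — 4th Thursday is Nov 26 2020.
December 2020 — 4th Thursday is Dec 24 2020.
January 2021 — 4th Thursday is Jan 28 2021.
4th Thursday of February 2021: Feb 25 2021.
March 2021 — 4th Thursday is Mar 25 2021.

Mar 25 2021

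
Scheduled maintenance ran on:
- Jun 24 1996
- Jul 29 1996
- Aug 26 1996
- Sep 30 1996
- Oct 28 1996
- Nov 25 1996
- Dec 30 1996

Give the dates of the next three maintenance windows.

Every date is a Monday; gaps 35, 28, 35, 28, 28, 35 days.
Each is the last Monday of its month (at least one falls on the 29th or later, ruling out '4th Monday').
January 1997 ends with Monday Jan 27 1997.
February 1997 ends with Monday Feb 24 1997.
Last Monday of March 1997: Mar 31 1997.

Jan 27 1997, Feb 24 1997, Mar 31 1997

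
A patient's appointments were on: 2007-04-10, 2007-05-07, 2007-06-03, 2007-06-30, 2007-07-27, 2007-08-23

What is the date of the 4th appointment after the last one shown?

The spacing is 27, 27, 27, 27, 27 days — always 27 days.
2007-08-23 + 27 days = 2007-09-19.
2007-09-19 + 27 days = 2007-10-16.
2007-10-16 + 27 days = 2007-11-12.
2007-11-12 + 27 days = 2007-12-09.

2007-12-09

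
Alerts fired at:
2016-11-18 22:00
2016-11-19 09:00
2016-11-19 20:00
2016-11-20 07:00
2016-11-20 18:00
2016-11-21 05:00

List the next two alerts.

2016-11-21 16:00, 2016-11-22 03:00

Gaps: 11, 11, 11, 11, 11 hours — each event is 11 hours after the previous one.
2016-11-21 05:00 + 11 h = 2016-11-21 16:00.
2016-11-21 16:00 + 11 h = 2016-11-22 03:00.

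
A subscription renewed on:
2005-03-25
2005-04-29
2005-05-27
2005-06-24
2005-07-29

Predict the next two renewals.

2005-08-26, 2005-09-30

Every date is a Friday; gaps 35, 28, 28, 35 days.
Each is the last Friday of its month (at least one falls on the 29th or later, ruling out '4th Friday').
August 2005 ends with Friday 2005-08-26.
Last Friday of September 2005: 2005-09-30.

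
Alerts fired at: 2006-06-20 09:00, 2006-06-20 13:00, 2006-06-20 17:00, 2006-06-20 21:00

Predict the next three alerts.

2006-06-21 01:00, 2006-06-21 05:00, 2006-06-21 09:00

Gaps: 4, 4, 4 hours — each event is 4 hours after the previous one.
2006-06-20 21:00 + 4 h = 2006-06-21 01:00.
2006-06-21 01:00 + 4 h = 2006-06-21 05:00.
2006-06-21 05:00 + 4 h = 2006-06-21 09:00.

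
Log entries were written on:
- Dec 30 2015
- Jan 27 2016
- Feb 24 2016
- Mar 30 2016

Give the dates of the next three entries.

Apr 27 2016, May 25 2016, Jun 29 2016

All Wednesdays; the gaps (28, 28, 35) vary with month length.
This is the last Wednesday of each month.
Last Wednesday of April 2016: Apr 27 2016.
May 2016 ends with Wednesday May 25 2016.
Last Wednesday of June 2016: Jun 29 2016.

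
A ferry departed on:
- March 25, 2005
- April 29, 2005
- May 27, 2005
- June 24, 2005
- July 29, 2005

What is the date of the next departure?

These are Fridays with 35, 28, 28, 35-day gaps.
Each is the final Friday of its month — April 29, 2005 is past the 28th, so '4th Friday' doesn't fit.
August 2005 ends with Friday August 26, 2005.

August 26, 2005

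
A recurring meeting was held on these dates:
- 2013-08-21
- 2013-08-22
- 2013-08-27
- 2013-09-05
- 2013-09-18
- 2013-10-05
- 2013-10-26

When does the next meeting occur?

2013-11-20

The spacing grows by 4 each time: 1, 5, 9, 13, 17, 21 days.
Next gap: 25 days. 2013-10-26 + 25 days = 2013-11-20.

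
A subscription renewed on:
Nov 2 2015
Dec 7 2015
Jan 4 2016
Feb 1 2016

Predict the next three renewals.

All dates are Mondays, 35, 28, 28 days apart.
Specifically, the 1st Monday of each month.
March 2016 — 1st Monday is Mar 7 2016.
April 2016 — 1st Monday is Apr 4 2016.
1st Monday of May 2016: May 2 2016.

Mar 7 2016, Apr 4 2016, May 2 2016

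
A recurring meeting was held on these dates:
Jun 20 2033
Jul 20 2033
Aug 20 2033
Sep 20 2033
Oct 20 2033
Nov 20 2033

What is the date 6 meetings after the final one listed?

The day-of-month is always 20 (30, 31, 31, 30, 31 days between events).
So this recurs on the 20th of each month.
December 2033: Dec 20 2033.
Next: January 2034 → Jan 20 2034.
February 2034: Feb 20 2034.
Next: March 2034 → Mar 20 2034.
April 2034: Apr 20 2034.
May 2034: May 20 2034.

May 20 2034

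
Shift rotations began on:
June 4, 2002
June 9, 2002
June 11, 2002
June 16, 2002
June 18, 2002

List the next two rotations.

The gap pattern 5, 2, 5, 2 repeats every 2 events.
These are the Tuesdays and Sundays of each week.
The following Sunday is June 23, 2002.
Next Tuesday: June 25, 2002.

June 23, 2002; June 25, 2002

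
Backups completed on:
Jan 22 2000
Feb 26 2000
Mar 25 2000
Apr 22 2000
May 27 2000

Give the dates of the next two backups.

Jun 24 2000, Jul 22 2000

All dates are Saturdays, 35, 28, 28, 35 days apart.
Specifically, the 4th Saturday of each month.
June 2000 — 4th Saturday is Jun 24 2000.
4th Saturday of July 2000: Jul 22 2000.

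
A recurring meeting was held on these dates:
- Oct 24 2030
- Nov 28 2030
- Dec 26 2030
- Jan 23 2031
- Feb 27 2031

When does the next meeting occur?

Gaps: 35, 28, 28, 35 days — a mix of 28 and 35. Every date is a Thursday.
Each is the 4th Thursday of its month.
March 2031 — 4th Thursday is Mar 27 2031.

Mar 27 2031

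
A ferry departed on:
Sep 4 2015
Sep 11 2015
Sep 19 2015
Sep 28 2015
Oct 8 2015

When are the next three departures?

Oct 19 2015, Oct 31 2015, Nov 13 2015

Intervals are 7, 8, 9, 10 days — an arithmetic progression with common difference 1.
Next gap: 11 days. Oct 8 2015 + 11 days = Oct 19 2015.
Next gap: 12 days. Oct 19 2015 + 12 days = Oct 31 2015.
Next gap: 13 days. Oct 31 2015 + 13 days = Nov 13 2015.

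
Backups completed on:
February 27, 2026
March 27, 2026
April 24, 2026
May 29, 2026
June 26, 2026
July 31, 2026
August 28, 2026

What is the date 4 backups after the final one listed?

December 25, 2026

These are Fridays with 28, 28, 35, 28, 35, 28-day gaps.
Each is the final Friday of its month — May 29, 2026 is past the 28th, so '4th Friday' doesn't fit.
Last Friday of September 2026: September 25, 2026.
Last Friday of October 2026: October 30, 2026.
Last Friday of November 2026: November 27, 2026.
Last Friday of December 2026: December 25, 2026.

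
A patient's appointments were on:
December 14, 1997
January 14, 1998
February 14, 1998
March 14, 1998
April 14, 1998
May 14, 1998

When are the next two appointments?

June 14, 1998; July 14, 1998

Gaps: 31, 31, 28, 31, 30 days — not constant. Every event is on the 14th of the month.
Pattern: the 14th of each month.
June 1998: June 14, 1998.
July 1998: July 14, 1998.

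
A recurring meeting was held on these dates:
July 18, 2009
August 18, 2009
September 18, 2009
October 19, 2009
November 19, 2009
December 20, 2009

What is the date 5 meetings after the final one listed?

May 24, 2010

The spacing is 31, 31, 31, 31, 31 days — always 31 days.
December 20, 2009 + 31 days = January 20, 2010.
January 20, 2010 + 31 days = February 20, 2010.
February 20, 2010 + 31 days = March 23, 2010.
March 23, 2010 + 31 days = April 23, 2010.
April 23, 2010 + 31 days = May 24, 2010.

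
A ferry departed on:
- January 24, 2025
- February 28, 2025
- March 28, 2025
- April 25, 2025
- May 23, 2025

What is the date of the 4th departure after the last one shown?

Gaps: 35, 28, 28, 28 days — a mix of 28 and 35. Every date is a Friday.
Each is the 4th Friday of its month.
June 2025 — 4th Friday is June 27, 2025.
July 2025 — 4th Friday is July 25, 2025.
4th Friday of August 2025: August 22, 2025.
September 2025 — 4th Friday is September 26, 2025.

September 26, 2025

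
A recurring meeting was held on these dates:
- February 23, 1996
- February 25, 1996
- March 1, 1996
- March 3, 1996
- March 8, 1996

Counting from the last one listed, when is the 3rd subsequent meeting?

March 17, 1996

Every event lands on a Friday or Sunday (gaps cycle 2, 5, 2, 5).
So the schedule is: every Friday and Sunday.
The following Sunday is March 10, 1996.
The following Friday is March 15, 1996.
Next Sunday: March 17, 1996.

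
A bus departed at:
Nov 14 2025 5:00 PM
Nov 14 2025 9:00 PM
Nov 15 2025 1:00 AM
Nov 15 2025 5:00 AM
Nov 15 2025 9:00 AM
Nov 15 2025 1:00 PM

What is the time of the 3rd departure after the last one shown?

The interval is a steady 4 hours (4, 4, 4, 4, 4).
Nov 15 2025 1:00 PM + 4 h = Nov 15 2025 5:00 PM.
Nov 15 2025 5:00 PM + 4 h = Nov 15 2025 9:00 PM.
Nov 15 2025 9:00 PM + 4 h = Nov 16 2025 1:00 AM.

Nov 16 2025 1:00 AM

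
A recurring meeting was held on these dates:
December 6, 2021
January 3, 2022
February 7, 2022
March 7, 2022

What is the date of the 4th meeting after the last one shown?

July 4, 2022

All dates are Mondays, 28, 35, 28 days apart.
Specifically, the 1st Monday of each month.
April 2022 — 1st Monday is April 4, 2022.
1st Monday of May 2022: May 2, 2022.
1st Monday of June 2022: June 6, 2022.
July 2022 — 1st Monday is July 4, 2022.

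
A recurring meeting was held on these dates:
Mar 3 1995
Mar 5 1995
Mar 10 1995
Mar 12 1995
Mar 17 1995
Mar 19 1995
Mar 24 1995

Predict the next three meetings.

Mar 26 1995, Mar 31 1995, Apr 2 1995

The gap pattern 2, 5, 2, 5, 2, 5 repeats every 2 events.
These are the Fridays and Sundays of each week.
The following Sunday is Mar 26 1995.
Next Friday: Mar 31 1995.
The following Sunday is Apr 2 1995.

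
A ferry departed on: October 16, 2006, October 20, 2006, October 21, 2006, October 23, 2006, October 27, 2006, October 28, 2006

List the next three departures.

October 30, 2006; November 3, 2006; November 4, 2006

Every event lands on a Monday or Friday or Saturday (gaps cycle 4, 1, 2, 4, 1).
So the schedule is: every Monday, Friday and Saturday.
The following Monday is October 30, 2006.
Next Friday: November 3, 2006.
Next Saturday: November 4, 2006.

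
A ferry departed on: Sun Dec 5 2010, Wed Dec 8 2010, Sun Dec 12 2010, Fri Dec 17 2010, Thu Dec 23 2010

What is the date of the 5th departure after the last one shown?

Sun Feb 6 2011

Intervals are 3, 4, 5, 6 days — an arithmetic progression with common difference 1.
Next gap: 7 days. Thu Dec 23 2010 + 7 days = Thu Dec 30 2010.
Next gap: 8 days. Thu Dec 30 2010 + 8 days = Fri Jan 7 2011.
Next gap: 9 days. Fri Jan 7 2011 + 9 days = Sun Jan 16 2011.
Next gap: 10 days. Sun Jan 16 2011 + 10 days = Wed Jan 26 2011.
Next gap: 11 days. Wed Jan 26 2011 + 11 days = Sun Feb 6 2011.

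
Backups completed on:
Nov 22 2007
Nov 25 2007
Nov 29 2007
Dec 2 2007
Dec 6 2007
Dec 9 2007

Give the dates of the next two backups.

Every event lands on a Thursday or Sunday (gaps cycle 3, 4, 3, 4, 3).
So the schedule is: every Thursday and Sunday.
The following Thursday is Dec 13 2007.
The following Sunday is Dec 16 2007.

Dec 13 2007, Dec 16 2007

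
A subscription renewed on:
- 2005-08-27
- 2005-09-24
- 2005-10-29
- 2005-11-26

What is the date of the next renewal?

2005-12-31

Every date is a Saturday; gaps 28, 35, 28 days.
Each is the last Saturday of its month (at least one falls on the 29th or later, ruling out '4th Saturday').
December 2005 ends with Saturday 2005-12-31.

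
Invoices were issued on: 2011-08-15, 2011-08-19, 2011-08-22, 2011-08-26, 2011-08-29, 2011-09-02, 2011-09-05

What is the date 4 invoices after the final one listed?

Every event lands on a Monday or Friday (gaps cycle 4, 3, 4, 3, 4, 3).
So the schedule is: every Monday and Friday.
The following Friday is 2011-09-09.
The following Monday is 2011-09-12.
Next Friday: 2011-09-16.
Next Monday: 2011-09-19.

2011-09-19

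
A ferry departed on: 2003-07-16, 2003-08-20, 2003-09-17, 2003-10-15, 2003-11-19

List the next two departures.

2003-12-17, 2004-01-21

These are Wednesdays at 28- or 35-day spacing (35, 28, 28, 35).
The pattern: 3rd Wednesday of the month.
December 2003 — 3rd Wednesday is 2003-12-17.
January 2004 — 3rd Wednesday is 2004-01-21.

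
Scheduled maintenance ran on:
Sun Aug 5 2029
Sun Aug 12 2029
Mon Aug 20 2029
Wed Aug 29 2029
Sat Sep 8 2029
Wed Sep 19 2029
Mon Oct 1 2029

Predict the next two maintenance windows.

Sun Oct 14 2029, Sun Oct 28 2029

Intervals are 7, 8, 9, 10, 11, 12 days — an arithmetic progression with common difference 1.
Next gap: 13 days. Mon Oct 1 2029 + 13 days = Sun Oct 14 2029.
Next gap: 14 days. Sun Oct 14 2029 + 14 days = Sun Oct 28 2029.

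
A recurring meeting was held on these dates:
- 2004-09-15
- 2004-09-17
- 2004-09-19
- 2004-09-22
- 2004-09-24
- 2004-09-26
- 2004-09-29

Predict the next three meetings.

Every event lands on a Wednesday or Friday or Sunday (gaps cycle 2, 2, 3, 2, 2, 3).
So the schedule is: every Wednesday, Friday and Sunday.
The following Friday is 2004-10-01.
The following Sunday is 2004-10-03.
Next Wednesday: 2004-10-06.

2004-10-01, 2004-10-03, 2004-10-06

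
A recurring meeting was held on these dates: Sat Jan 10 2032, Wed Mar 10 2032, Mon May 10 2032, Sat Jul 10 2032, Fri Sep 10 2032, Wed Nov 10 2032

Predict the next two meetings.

Mon Jan 10 2033, Thu Mar 10 2033

Gaps: 60, 61, 61, 62, 61 days — not constant. Every event is on the 10th of the month.
Pattern: the 10th of every 2 months.
January 2033: Mon Jan 10 2033.
March 2033: Thu Mar 10 2033.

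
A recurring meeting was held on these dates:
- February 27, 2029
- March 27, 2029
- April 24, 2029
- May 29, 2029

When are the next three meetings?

All Tuesdays; the gaps (28, 28, 35) vary with month length.
This is the last Tuesday of each month.
Last Tuesday of June 2029: June 26, 2029.
Last Tuesday of July 2029: July 31, 2029.
August 2029 ends with Tuesday August 28, 2029.

June 26, 2029; July 31, 2029; August 28, 2029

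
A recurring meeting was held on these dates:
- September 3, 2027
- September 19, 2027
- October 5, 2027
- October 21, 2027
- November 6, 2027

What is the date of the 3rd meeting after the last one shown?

December 24, 2027

The spacing is 16, 16, 16, 16 days — always 16 days.
November 6, 2027 + 16 days = November 22, 2027.
November 22, 2027 + 16 days = December 8, 2027.
December 8, 2027 + 16 days = December 24, 2027.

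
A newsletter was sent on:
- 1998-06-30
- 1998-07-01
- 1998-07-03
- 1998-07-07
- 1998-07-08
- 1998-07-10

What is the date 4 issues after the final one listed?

1998-07-21

Gaps: 1, 2, 4, 1, 2 days — not constant, but cyclic with period 3.
The events fall on every Tuesday, Wednesday and Friday.
The following Tuesday is 1998-07-14.
Next Wednesday: 1998-07-15.
Next Friday: 1998-07-17.
The following Tuesday is 1998-07-21.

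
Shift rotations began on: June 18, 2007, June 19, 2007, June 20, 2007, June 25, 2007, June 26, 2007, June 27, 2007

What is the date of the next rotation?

July 2, 2007

Every event lands on a Monday or Tuesday or Wednesday (gaps cycle 1, 1, 5, 1, 1).
So the schedule is: every Monday, Tuesday and Wednesday.
Next Monday: July 2, 2007.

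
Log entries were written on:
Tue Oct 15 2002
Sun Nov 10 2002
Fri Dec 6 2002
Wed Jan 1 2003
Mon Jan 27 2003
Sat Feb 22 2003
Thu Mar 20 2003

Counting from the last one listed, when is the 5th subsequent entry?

Mon Jul 28 2003

Gaps between consecutive events: 26, 26, 26, 26, 26, 26 days — a constant 26-day interval.
Thu Mar 20 2003 + 26 days = Tue Apr 15 2003.
Tue Apr 15 2003 + 26 days = Sun May 11 2003.
Sun May 11 2003 + 26 days = Fri Jun 6 2003.
Fri Jun 6 2003 + 26 days = Wed Jul 2 2003.
Wed Jul 2 2003 + 26 days = Mon Jul 28 2003.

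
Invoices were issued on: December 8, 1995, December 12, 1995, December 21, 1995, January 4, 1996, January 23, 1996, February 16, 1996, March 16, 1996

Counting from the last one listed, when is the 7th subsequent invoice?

Gaps: 4, 9, 14, 19, 24, 29 days — each gap is 5 larger than the previous one.
Next gap: 34 days. March 16, 1996 + 34 days = April 19, 1996.
Next gap: 39 days. April 19, 1996 + 39 days = May 28, 1996.
Next gap: 44 days. May 28, 1996 + 44 days = July 11, 1996.
Next gap: 49 days. July 11, 1996 + 49 days = August 29, 1996.
Next gap: 54 days. August 29, 1996 + 54 days = October 22, 1996.
Next gap: 59 days. October 22, 1996 + 59 days = December 20, 1996.
Next gap: 64 days. December 20, 1996 + 64 days = February 22, 1997.

February 22, 1997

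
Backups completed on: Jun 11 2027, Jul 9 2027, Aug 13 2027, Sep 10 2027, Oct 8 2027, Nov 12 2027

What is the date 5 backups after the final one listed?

Gaps: 28, 35, 28, 28, 35 days — a mix of 28 and 35. Every date is a Friday.
Each is the 2nd Friday of its month.
2nd Friday of December 2027: Dec 10 2027.
January 2028 — 2nd Friday is Jan 14 2028.
2nd Friday of February 2028: Feb 11 2028.
2nd Friday of March 2028: Mar 10 2028.
2nd Friday of April 2028: Apr 14 2028.

Apr 14 2028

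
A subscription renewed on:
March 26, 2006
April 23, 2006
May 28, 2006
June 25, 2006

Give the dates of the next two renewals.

July 23, 2006; August 27, 2006

Gaps: 28, 35, 28 days — a mix of 28 and 35. Every date is a Sunday.
Each is the 4th Sunday of its month.
July 2006 — 4th Sunday is July 23, 2006.
August 2006 — 4th Sunday is August 27, 2006.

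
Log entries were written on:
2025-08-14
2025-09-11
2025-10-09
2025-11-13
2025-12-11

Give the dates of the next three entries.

2026-01-08, 2026-02-12, 2026-03-12

These are Thursdays at 28- or 35-day spacing (28, 28, 35, 28).
The pattern: 2nd Thursday of the month.
January 2026 — 2nd Thursday is 2026-01-08.
2nd Thursday of February 2026: 2026-02-12.
March 2026 — 2nd Thursday is 2026-03-12.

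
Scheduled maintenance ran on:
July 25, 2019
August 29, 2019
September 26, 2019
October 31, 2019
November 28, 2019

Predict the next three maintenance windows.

Every date is a Thursday; gaps 35, 28, 35, 28 days.
Each is the last Thursday of its month (at least one falls on the 29th or later, ruling out '4th Thursday').
Last Thursday of December 2019: December 26, 2019.
January 2020 ends with Thursday January 30, 2020.
February 2020 ends with Thursday February 27, 2020.

December 26, 2019; January 30, 2020; February 27, 2020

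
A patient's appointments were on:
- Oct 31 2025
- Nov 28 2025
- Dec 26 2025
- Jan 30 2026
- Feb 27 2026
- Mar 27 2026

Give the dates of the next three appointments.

All Fridays; the gaps (28, 28, 35, 28, 28) vary with month length.
This is the last Friday of each month.
Last Friday of April 2026: Apr 24 2026.
Last Friday of May 2026: May 29 2026.
Last Friday of June 2026: Jun 26 2026.

Apr 24 2026, May 29 2026, Jun 26 2026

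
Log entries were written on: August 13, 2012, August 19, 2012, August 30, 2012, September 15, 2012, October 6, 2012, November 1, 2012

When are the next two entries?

December 2, 2012; January 7, 2013

Gaps: 6, 11, 16, 21, 26 days — each gap is 5 larger than the previous one.
Next gap: 31 days. November 1, 2012 + 31 days = December 2, 2012.
Next gap: 36 days. December 2, 2012 + 36 days = January 7, 2013.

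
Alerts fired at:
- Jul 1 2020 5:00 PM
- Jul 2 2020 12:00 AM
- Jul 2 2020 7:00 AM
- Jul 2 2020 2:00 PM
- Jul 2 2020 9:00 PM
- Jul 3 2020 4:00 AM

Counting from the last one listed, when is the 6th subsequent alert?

Jul 4 2020 10:00 PM

Gaps: 7, 7, 7, 7, 7 hours — each event is 7 hours after the previous one.
Jul 3 2020 4:00 AM + 7 h = Jul 3 2020 11:00 AM.
Jul 3 2020 11:00 AM + 7 h = Jul 3 2020 6:00 PM.
Jul 3 2020 6:00 PM + 7 h = Jul 4 2020 1:00 AM.
Jul 4 2020 1:00 AM + 7 h = Jul 4 2020 8:00 AM.
Jul 4 2020 8:00 AM + 7 h = Jul 4 2020 3:00 PM.
Jul 4 2020 3:00 PM + 7 h = Jul 4 2020 10:00 PM.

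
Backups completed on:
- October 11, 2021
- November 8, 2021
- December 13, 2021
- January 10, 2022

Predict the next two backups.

February 14, 2022; March 14, 2022

All dates are Mondays, 28, 35, 28 days apart.
Specifically, the 2nd Monday of each month.
February 2022 — 2nd Monday is February 14, 2022.
2nd Monday of March 2022: March 14, 2022.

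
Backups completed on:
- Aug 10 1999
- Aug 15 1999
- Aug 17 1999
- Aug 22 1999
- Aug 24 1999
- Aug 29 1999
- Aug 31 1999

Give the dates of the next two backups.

Gaps: 5, 2, 5, 2, 5, 2 days — not constant, but cyclic with period 2.
The events fall on every Tuesday and Sunday.
The following Sunday is Sep 5 1999.
The following Tuesday is Sep 7 1999.

Sep 5 1999, Sep 7 1999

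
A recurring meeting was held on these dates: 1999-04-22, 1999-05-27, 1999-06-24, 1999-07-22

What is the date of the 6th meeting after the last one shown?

All dates are Thursdays, 35, 28, 28 days apart.
Specifically, the 4th Thursday of each month.
4th Thursday of August 1999: 1999-08-26.
4th Thursday of September 1999: 1999-09-23.
October 1999 — 4th Thursday is 1999-10-28.
November 1999 — 4th Thursday is 1999-11-25.
December 1999 — 4th Thursday is 1999-12-23.
January 2000 — 4th Thursday is 2000-01-27.

2000-01-27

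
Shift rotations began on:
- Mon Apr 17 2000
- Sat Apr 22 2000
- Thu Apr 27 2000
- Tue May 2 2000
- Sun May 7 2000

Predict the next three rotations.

Fri May 12 2000, Wed May 17 2000, Mon May 22 2000

Gaps between consecutive events: 5, 5, 5, 5 days — a constant 5-day interval.
Sun May 7 2000 + 5 days = Fri May 12 2000.
Fri May 12 2000 + 5 days = Wed May 17 2000.
Wed May 17 2000 + 5 days = Mon May 22 2000.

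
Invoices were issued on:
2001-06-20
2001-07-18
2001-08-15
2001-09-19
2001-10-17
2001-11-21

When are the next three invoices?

2001-12-19, 2002-01-16, 2002-02-20

Gaps: 28, 28, 35, 28, 35 days — a mix of 28 and 35. Every date is a Wednesday.
Each is the 3rd Wednesday of its month.
December 2001 — 3rd Wednesday is 2001-12-19.
3rd Wednesday of January 2002: 2002-01-16.
3rd Wednesday of February 2002: 2002-02-20.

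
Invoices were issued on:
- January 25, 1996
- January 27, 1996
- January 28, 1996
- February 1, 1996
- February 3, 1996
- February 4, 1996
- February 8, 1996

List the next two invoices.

Gaps: 2, 1, 4, 2, 1, 4 days — not constant, but cyclic with period 3.
The events fall on every Thursday, Saturday and Sunday.
Next Saturday: February 10, 1996.
The following Sunday is February 11, 1996.

February 10, 1996; February 11, 1996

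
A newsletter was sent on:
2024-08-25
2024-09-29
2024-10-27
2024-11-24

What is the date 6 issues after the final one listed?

All Sundays; the gaps (35, 28, 28) vary with month length.
This is the last Sunday of each month.
Last Sunday of December 2024: 2024-12-29.
Last Sunday of January 2025: 2025-01-26.
Last Sunday of February 2025: 2025-02-23.
Last Sunday of March 2025: 2025-03-30.
Last Sunday of April 2025: 2025-04-27.
May 2025 ends with Sunday 2025-05-25.

2025-05-25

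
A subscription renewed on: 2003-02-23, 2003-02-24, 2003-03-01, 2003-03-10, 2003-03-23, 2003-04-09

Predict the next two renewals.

2003-04-30, 2003-05-25

Intervals are 1, 5, 9, 13, 17 days — an arithmetic progression with common difference 4.
Next gap: 21 days. 2003-04-09 + 21 days = 2003-04-30.
Next gap: 25 days. 2003-04-30 + 25 days = 2003-05-25.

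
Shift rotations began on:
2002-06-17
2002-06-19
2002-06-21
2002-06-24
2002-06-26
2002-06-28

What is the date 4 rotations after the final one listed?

Gaps: 2, 2, 3, 2, 2 days — not constant, but cyclic with period 3.
The events fall on every Monday, Wednesday and Friday.
Next Monday: 2002-07-01.
The following Wednesday is 2002-07-03.
The following Friday is 2002-07-05.
Next Monday: 2002-07-08.

2002-07-08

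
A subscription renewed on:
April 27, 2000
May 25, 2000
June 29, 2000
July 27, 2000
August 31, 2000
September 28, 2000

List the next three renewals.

October 26, 2000; November 30, 2000; December 28, 2000

All Thursdays; the gaps (28, 35, 28, 35, 28) vary with month length.
This is the last Thursday of each month.
Last Thursday of October 2000: October 26, 2000.
Last Thursday of November 2000: November 30, 2000.
Last Thursday of December 2000: December 28, 2000.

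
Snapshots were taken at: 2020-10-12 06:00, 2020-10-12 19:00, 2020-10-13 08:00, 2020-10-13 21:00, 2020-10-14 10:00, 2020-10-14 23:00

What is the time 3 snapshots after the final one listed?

Gaps: 13, 13, 13, 13, 13 hours — each event is 13 hours after the previous one.
2020-10-14 23:00 + 13 h = 2020-10-15 12:00.
2020-10-15 12:00 + 13 h = 2020-10-16 01:00.
2020-10-16 01:00 + 13 h = 2020-10-16 14:00.

2020-10-16 14:00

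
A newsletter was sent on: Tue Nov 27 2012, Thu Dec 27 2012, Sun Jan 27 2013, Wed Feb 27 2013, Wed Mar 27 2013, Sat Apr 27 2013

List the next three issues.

The day-of-month is always 27 (30, 31, 31, 28, 31 days between events).
So this recurs on the 27th of each month.
Next: May 2013 → Mon May 27 2013.
June 2013: Thu Jun 27 2013.
July 2013: Sat Jul 27 2013.

Mon May 27 2013, Thu Jun 27 2013, Sat Jul 27 2013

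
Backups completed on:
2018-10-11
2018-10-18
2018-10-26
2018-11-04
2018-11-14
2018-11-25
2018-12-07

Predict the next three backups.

Gaps: 7, 8, 9, 10, 11, 12 days — each gap is 1 larger than the previous one.
Next gap: 13 days. 2018-12-07 + 13 days = 2018-12-20.
Next gap: 14 days. 2018-12-20 + 14 days = 2019-01-03.
Next gap: 15 days. 2019-01-03 + 15 days = 2019-01-18.

2018-12-20, 2019-01-03, 2019-01-18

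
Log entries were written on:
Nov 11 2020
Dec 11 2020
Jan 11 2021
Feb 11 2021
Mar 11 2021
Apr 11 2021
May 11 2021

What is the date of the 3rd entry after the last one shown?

Aug 11 2021

Each date is the 11th; the gaps (30, 31, 31, 28, 31, 30) track the month lengths.
The rule is the 11th of each month.
Next: June 2021 → Jun 11 2021.
July 2021: Jul 11 2021.
Next: August 2021 → Aug 11 2021.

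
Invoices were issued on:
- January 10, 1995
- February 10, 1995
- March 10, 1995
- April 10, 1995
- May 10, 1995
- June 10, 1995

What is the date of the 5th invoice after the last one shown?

Each date is the 10th; the gaps (31, 28, 31, 30, 31) track the month lengths.
The rule is the 10th of each month.
Next: July 1995 → July 10, 1995.
August 1995: August 10, 1995.
September 1995: September 10, 1995.
Next: October 1995 → October 10, 1995.
November 1995: November 10, 1995.

November 10, 1995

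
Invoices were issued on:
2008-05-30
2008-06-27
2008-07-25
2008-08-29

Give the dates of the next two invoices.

2008-09-26, 2008-10-31

All Fridays; the gaps (28, 28, 35) vary with month length.
This is the last Friday of each month.
September 2008 ends with Friday 2008-09-26.
October 2008 ends with Friday 2008-10-31.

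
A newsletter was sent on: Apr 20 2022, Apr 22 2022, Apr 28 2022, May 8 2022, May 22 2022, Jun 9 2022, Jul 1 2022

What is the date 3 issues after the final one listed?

Sep 29 2022

The spacing grows by 4 each time: 2, 6, 10, 14, 18, 22 days.
Next gap: 26 days. Jul 1 2022 + 26 days = Jul 27 2022.
Next gap: 30 days. Jul 27 2022 + 30 days = Aug 26 2022.
Next gap: 34 days. Aug 26 2022 + 34 days = Sep 29 2022.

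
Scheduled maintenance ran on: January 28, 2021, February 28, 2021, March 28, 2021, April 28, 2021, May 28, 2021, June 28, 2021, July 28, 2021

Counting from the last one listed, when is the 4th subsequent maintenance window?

The day-of-month is always 28 (31, 28, 31, 30, 31, 30 days between events).
So this recurs on the 28th of each month.
Next: August 2021 → August 28, 2021.
Next: September 2021 → September 28, 2021.
Next: October 2021 → October 28, 2021.
Next: November 2021 → November 28, 2021.

November 28, 2021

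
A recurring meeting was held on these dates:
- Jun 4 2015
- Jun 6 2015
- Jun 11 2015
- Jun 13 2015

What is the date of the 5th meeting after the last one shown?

Gaps: 2, 5, 2 days — not constant, but cyclic with period 2.
The events fall on every Thursday and Saturday.
The following Thursday is Jun 18 2015.
Next Saturday: Jun 20 2015.
Next Thursday: Jun 25 2015.
The following Saturday is Jun 27 2015.
The following Thursday is Jul 2 2015.

Jul 2 2015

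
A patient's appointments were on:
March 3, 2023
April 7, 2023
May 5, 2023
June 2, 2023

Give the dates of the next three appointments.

These are Fridays at 28- or 35-day spacing (35, 28, 28).
The pattern: 1st Friday of the month.
1st Friday of July 2023: July 7, 2023.
August 2023 — 1st Friday is August 4, 2023.
1st Friday of September 2023: September 1, 2023.

July 7, 2023; August 4, 2023; September 1, 2023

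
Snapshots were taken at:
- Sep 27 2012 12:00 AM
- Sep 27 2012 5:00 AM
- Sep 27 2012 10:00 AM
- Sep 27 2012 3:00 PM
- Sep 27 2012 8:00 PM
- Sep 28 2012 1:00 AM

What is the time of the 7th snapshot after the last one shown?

Sep 29 2012 12:00 PM

Gaps: 5, 5, 5, 5, 5 hours — each event is 5 hours after the previous one.
Sep 28 2012 1:00 AM + 5 h = Sep 28 2012 6:00 AM.
Sep 28 2012 6:00 AM + 5 h = Sep 28 2012 11:00 AM.
Sep 28 2012 11:00 AM + 5 h = Sep 28 2012 4:00 PM.
Sep 28 2012 4:00 PM + 5 h = Sep 28 2012 9:00 PM.
Sep 28 2012 9:00 PM + 5 h = Sep 29 2012 2:00 AM.
Sep 29 2012 2:00 AM + 5 h = Sep 29 2012 7:00 AM.
Sep 29 2012 7:00 AM + 5 h = Sep 29 2012 12:00 PM.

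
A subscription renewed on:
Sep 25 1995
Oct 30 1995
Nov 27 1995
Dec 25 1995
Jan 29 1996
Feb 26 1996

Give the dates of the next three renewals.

All Mondays; the gaps (35, 28, 28, 35, 28) vary with month length.
This is the last Monday of each month.
March 1996 ends with Monday Mar 25 1996.
April 1996 ends with Monday Apr 29 1996.
May 1996 ends with Monday May 27 1996.

Mar 25 1996, Apr 29 1996, May 27 1996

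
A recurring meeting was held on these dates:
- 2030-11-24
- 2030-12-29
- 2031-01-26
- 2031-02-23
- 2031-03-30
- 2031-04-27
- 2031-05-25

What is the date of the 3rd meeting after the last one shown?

2031-08-31

Every date is a Sunday; gaps 35, 28, 28, 35, 28, 28 days.
Each is the last Sunday of its month (at least one falls on the 29th or later, ruling out '4th Sunday').
June 2031 ends with Sunday 2031-06-29.
July 2031 ends with Sunday 2031-07-27.
Last Sunday of August 2031: 2031-08-31.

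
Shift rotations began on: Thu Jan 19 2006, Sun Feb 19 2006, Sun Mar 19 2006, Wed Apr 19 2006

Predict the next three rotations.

Fri May 19 2006, Mon Jun 19 2006, Wed Jul 19 2006

Gaps: 31, 28, 31 days — not constant. Every event is on the 19th of the month.
Pattern: the 19th of each month.
May 2006: Fri May 19 2006.
June 2006: Mon Jun 19 2006.
July 2006: Wed Jul 19 2006.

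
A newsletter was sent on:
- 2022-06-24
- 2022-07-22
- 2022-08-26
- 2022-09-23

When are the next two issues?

2022-10-28, 2022-11-25

Gaps: 28, 35, 28 days — a mix of 28 and 35. Every date is a Friday.
Each is the 4th Friday of its month.
October 2022 — 4th Friday is 2022-10-28.
November 2022 — 4th Friday is 2022-11-25.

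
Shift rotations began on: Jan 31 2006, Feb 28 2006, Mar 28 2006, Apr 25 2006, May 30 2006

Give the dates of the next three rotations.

These are Tuesdays with 28, 28, 28, 35-day gaps.
Each is the final Tuesday of its month — Jan 31 2006 is past the 28th, so '4th Tuesday' doesn't fit.
June 2006 ends with Tuesday Jun 27 2006.
Last Tuesday of July 2006: Jul 25 2006.
August 2006 ends with Tuesday Aug 29 2006.

Jun 27 2006, Jul 25 2006, Aug 29 2006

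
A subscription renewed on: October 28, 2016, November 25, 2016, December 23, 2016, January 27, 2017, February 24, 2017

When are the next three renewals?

March 24, 2017; April 28, 2017; May 26, 2017

All dates are Fridays, 28, 28, 35, 28 days apart.
Specifically, the 4th Friday of each month.
4th Friday of March 2017: March 24, 2017.
April 2017 — 4th Friday is April 28, 2017.
4th Friday of May 2017: May 26, 2017.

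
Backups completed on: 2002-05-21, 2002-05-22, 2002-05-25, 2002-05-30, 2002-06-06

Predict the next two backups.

2002-06-15, 2002-06-26

Intervals are 1, 3, 5, 7 days — an arithmetic progression with common difference 2.
Next gap: 9 days. 2002-06-06 + 9 days = 2002-06-15.
Next gap: 11 days. 2002-06-15 + 11 days = 2002-06-26.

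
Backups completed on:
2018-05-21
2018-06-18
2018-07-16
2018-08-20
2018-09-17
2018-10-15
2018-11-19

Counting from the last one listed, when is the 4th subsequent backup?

Gaps: 28, 28, 35, 28, 28, 35 days — a mix of 28 and 35. Every date is a Monday.
Each is the 3rd Monday of its month.
3rd Monday of December 2018: 2018-12-17.
3rd Monday of January 2019: 2019-01-21.
February 2019 — 3rd Monday is 2019-02-18.
March 2019 — 3rd Monday is 2019-03-18.

2019-03-18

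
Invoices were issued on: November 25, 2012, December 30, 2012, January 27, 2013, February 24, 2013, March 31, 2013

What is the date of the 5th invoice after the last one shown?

August 25, 2013

These are Sundays with 35, 28, 28, 35-day gaps.
Each is the final Sunday of its month — December 30, 2012 is past the 28th, so '4th Sunday' doesn't fit.
Last Sunday of April 2013: April 28, 2013.
Last Sunday of May 2013: May 26, 2013.
Last Sunday of June 2013: June 30, 2013.
Last Sunday of July 2013: July 28, 2013.
August 2013 ends with Sunday August 25, 2013.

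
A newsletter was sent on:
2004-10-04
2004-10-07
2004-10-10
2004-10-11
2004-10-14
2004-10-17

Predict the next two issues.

2004-10-18, 2004-10-21

The gap pattern 3, 3, 1, 3, 3 repeats every 3 events.
These are the Mondays, Thursdays and Sundays of each week.
The following Monday is 2004-10-18.
The following Thursday is 2004-10-21.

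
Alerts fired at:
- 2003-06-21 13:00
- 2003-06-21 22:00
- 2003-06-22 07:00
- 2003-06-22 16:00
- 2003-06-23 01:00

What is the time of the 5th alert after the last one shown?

Spacing: 9, 9, 9, 9 h — constant 9 h.
2003-06-23 01:00 + 9 h = 2003-06-23 10:00.
2003-06-23 10:00 + 9 h = 2003-06-23 19:00.
2003-06-23 19:00 + 9 h = 2003-06-24 04:00.
2003-06-24 04:00 + 9 h = 2003-06-24 13:00.
2003-06-24 13:00 + 9 h = 2003-06-24 22:00.

2003-06-24 22:00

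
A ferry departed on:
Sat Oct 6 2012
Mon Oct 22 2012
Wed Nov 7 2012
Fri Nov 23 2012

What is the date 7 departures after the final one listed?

The spacing is 16, 16, 16 days — always 16 days.
Fri Nov 23 2012 + 16 days = Sun Dec 9 2012.
Sun Dec 9 2012 + 16 days = Tue Dec 25 2012.
Tue Dec 25 2012 + 16 days = Thu Jan 10 2013.
Thu Jan 10 2013 + 16 days = Sat Jan 26 2013.
Sat Jan 26 2013 + 16 days = Mon Feb 11 2013.
Mon Feb 11 2013 + 16 days = Wed Feb 27 2013.
Wed Feb 27 2013 + 16 days = Fri Mar 15 2013.

Fri Mar 15 2013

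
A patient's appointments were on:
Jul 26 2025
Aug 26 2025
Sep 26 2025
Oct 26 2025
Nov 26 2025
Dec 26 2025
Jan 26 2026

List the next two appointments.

Each date is the 26th; the gaps (31, 31, 30, 31, 30, 31) track the month lengths.
The rule is the 26th of each month.
February 2026: Feb 26 2026.
March 2026: Mar 26 2026.

Feb 26 2026, Mar 26 2026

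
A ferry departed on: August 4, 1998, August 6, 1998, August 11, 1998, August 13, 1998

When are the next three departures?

The gap pattern 2, 5, 2 repeats every 2 events.
These are the Tuesdays and Thursdays of each week.
The following Tuesday is August 18, 1998.
The following Thursday is August 20, 1998.
The following Tuesday is August 25, 1998.

August 18, 1998; August 20, 1998; August 25, 1998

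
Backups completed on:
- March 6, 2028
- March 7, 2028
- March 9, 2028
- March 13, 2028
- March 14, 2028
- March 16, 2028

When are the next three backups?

March 20, 2028; March 21, 2028; March 23, 2028

Gaps: 1, 2, 4, 1, 2 days — not constant, but cyclic with period 3.
The events fall on every Monday, Tuesday and Thursday.
The following Monday is March 20, 2028.
The following Tuesday is March 21, 2028.
Next Thursday: March 23, 2028.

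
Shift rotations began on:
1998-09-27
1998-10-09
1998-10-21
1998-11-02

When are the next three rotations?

1998-11-14, 1998-11-26, 1998-12-08

The spacing is 12, 12, 12 days — always 12 days.
1998-11-02 + 12 days = 1998-11-14.
1998-11-14 + 12 days = 1998-11-26.
1998-11-26 + 12 days = 1998-12-08.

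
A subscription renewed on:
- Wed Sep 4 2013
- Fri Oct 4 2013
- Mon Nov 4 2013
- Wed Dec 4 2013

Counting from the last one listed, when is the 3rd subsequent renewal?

Tue Mar 4 2014

Each date is the 4th; the gaps (30, 31, 30) track the month lengths.
The rule is the 4th of each month.
January 2014: Sat Jan 4 2014.
February 2014: Tue Feb 4 2014.
March 2014: Tue Mar 4 2014.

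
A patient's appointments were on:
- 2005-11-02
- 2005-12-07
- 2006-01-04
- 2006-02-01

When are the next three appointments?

2006-03-01, 2006-04-05, 2006-05-03

Gaps: 35, 28, 28 days — a mix of 28 and 35. Every date is a Wednesday.
Each is the 1st Wednesday of its month.
March 2006 — 1st Wednesday is 2006-03-01.
1st Wednesday of April 2006: 2006-04-05.
1st Wednesday of May 2006: 2006-05-03.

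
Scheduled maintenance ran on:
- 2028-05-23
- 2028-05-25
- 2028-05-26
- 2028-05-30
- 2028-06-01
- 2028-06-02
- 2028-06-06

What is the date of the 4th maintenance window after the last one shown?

2028-06-15

Every event lands on a Tuesday or Thursday or Friday (gaps cycle 2, 1, 4, 2, 1, 4).
So the schedule is: every Tuesday, Thursday and Friday.
Next Thursday: 2028-06-08.
The following Friday is 2028-06-09.
Next Tuesday: 2028-06-13.
Next Thursday: 2028-06-15.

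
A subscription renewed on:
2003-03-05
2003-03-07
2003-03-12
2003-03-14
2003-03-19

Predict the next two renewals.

2003-03-21, 2003-03-26

Every event lands on a Wednesday or Friday (gaps cycle 2, 5, 2, 5).
So the schedule is: every Wednesday and Friday.
The following Friday is 2003-03-21.
Next Wednesday: 2003-03-26.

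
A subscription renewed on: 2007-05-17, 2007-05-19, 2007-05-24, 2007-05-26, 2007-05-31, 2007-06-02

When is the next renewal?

2007-06-07

The gap pattern 2, 5, 2, 5, 2 repeats every 2 events.
These are the Thursdays and Saturdays of each week.
The following Thursday is 2007-06-07.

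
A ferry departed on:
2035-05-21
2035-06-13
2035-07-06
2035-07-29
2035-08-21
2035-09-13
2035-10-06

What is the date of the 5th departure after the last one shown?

Every event comes 23 days after the last (23, 23, 23, 23, 23, 23).
2035-10-06 + 23 days = 2035-10-29.
2035-10-29 + 23 days = 2035-11-21.
2035-11-21 + 23 days = 2035-12-14.
2035-12-14 + 23 days = 2036-01-06.
2036-01-06 + 23 days = 2036-01-29.

2036-01-29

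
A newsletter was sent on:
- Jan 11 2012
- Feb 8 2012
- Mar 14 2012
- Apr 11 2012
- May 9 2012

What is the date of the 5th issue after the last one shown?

All dates are Wednesdays, 28, 35, 28, 28 days apart.
Specifically, the 2nd Wednesday of each month.
June 2012 — 2nd Wednesday is Jun 13 2012.
July 2012 — 2nd Wednesday is Jul 11 2012.
August 2012 — 2nd Wednesday is Aug 8 2012.
2nd Wednesday of September 2012: Sep 12 2012.
2nd Wednesday of October 2012: Oct 10 2012.

Oct 10 2012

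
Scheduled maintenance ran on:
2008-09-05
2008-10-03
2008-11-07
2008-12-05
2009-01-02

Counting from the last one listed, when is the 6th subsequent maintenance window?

All dates are Fridays, 28, 35, 28, 28 days apart.
Specifically, the 1st Friday of each month.
February 2009 — 1st Friday is 2009-02-06.
March 2009 — 1st Friday is 2009-03-06.
1st Friday of April 2009: 2009-04-03.
1st Friday of May 2009: 2009-05-01.
1st Friday of June 2009: 2009-06-05.
July 2009 — 1st Friday is 2009-07-03.

2009-07-03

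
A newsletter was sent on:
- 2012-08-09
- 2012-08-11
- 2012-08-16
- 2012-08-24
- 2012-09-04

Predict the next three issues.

The spacing grows by 3 each time: 2, 5, 8, 11 days.
Next gap: 14 days. 2012-09-04 + 14 days = 2012-09-18.
Next gap: 17 days. 2012-09-18 + 17 days = 2012-10-05.
Next gap: 20 days. 2012-10-05 + 20 days = 2012-10-25.

2012-09-18, 2012-10-05, 2012-10-25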